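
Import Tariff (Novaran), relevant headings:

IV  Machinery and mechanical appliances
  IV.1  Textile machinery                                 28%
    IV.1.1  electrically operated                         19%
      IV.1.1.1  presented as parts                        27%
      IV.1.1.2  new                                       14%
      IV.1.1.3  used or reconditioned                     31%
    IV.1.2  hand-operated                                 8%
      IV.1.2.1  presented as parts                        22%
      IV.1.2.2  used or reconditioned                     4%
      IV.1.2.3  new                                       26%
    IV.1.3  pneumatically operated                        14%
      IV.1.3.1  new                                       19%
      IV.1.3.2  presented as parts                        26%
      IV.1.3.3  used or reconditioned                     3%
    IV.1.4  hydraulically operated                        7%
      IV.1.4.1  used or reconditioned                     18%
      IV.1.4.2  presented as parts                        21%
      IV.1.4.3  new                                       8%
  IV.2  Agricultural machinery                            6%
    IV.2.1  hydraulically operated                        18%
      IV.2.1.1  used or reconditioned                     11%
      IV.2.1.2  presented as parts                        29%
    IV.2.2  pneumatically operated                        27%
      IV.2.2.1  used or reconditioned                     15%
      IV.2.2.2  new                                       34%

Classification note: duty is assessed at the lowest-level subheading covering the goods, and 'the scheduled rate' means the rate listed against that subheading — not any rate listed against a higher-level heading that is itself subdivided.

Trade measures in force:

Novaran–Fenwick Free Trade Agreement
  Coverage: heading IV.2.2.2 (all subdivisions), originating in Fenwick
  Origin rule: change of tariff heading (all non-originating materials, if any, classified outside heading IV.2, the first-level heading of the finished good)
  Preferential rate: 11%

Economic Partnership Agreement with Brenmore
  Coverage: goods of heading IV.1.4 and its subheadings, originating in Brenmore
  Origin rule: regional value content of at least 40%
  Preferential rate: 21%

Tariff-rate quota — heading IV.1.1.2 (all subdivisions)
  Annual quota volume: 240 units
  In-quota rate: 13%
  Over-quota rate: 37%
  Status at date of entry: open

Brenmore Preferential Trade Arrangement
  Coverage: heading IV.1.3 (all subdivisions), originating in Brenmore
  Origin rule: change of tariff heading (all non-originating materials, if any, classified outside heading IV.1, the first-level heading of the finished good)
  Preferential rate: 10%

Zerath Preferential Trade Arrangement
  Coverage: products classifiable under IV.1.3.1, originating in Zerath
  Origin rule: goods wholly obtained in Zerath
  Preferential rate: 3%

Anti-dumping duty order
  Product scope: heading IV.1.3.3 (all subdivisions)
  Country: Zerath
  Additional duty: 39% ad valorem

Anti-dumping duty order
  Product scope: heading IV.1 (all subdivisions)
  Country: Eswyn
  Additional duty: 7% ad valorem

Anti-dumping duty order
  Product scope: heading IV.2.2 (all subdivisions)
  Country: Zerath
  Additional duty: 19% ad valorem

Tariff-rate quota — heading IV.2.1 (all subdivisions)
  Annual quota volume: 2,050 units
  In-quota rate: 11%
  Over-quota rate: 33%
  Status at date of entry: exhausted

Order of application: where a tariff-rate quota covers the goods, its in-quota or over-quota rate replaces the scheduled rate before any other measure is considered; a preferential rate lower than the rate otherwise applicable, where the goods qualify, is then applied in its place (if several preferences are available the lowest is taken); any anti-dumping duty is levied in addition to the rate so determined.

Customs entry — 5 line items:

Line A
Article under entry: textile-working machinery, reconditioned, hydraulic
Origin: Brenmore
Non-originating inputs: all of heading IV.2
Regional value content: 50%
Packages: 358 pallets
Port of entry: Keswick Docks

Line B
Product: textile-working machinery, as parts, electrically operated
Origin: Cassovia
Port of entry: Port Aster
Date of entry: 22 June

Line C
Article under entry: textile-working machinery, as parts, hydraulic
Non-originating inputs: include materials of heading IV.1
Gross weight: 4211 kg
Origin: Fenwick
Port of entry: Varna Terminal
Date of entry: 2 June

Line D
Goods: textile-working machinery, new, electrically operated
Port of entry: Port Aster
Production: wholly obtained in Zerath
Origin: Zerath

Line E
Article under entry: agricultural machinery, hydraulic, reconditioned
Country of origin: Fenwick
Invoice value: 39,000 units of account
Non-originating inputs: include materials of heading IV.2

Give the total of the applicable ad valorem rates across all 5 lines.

Line A: textile-working → IV.1; hydraulic → IV.1.4; reconditioned → IV.1.4.1. Scheduled 18%. Brenmore agreement on IV.1.4: RVC ≥ 40% → 21% available; Brenmore agreement on IV.1.3: IV.1.4.1 not covered; preference 21% not lower than 18% → no reduction. → 18%.
Line B: textile-working → IV.1; electrically operated → IV.1.1; as parts → IV.1.1.1. Scheduled 27%. No special measure applies. → 27%.
Line C: textile-working → IV.1; hydraulic → IV.1.4; as parts → IV.1.4.2. Scheduled 21%. Fenwick agreement on IV.2.2.2: IV.1.4.2 not covered. → 21%.
Line D: textile-working → IV.1; electrically operated → IV.1.1; new → IV.1.1.2. Scheduled 14%. quota on IV.1.1.2 open → in-quota 13%; Zerath agreement on IV.1.3.1: IV.1.1.2 not covered. → 13%.
Line E: agricultural → IV.2; hydraulic → IV.2.1; reconditioned → IV.2.1.1. Scheduled 11%. quota on IV.2.1 exhausted → over-quota 33%; Fenwick agreement on IV.2.2.2: IV.2.1.1 not covered. → 33%.
Sum: 18% + 27% + 21% + 13% + 33% = 112%.

112%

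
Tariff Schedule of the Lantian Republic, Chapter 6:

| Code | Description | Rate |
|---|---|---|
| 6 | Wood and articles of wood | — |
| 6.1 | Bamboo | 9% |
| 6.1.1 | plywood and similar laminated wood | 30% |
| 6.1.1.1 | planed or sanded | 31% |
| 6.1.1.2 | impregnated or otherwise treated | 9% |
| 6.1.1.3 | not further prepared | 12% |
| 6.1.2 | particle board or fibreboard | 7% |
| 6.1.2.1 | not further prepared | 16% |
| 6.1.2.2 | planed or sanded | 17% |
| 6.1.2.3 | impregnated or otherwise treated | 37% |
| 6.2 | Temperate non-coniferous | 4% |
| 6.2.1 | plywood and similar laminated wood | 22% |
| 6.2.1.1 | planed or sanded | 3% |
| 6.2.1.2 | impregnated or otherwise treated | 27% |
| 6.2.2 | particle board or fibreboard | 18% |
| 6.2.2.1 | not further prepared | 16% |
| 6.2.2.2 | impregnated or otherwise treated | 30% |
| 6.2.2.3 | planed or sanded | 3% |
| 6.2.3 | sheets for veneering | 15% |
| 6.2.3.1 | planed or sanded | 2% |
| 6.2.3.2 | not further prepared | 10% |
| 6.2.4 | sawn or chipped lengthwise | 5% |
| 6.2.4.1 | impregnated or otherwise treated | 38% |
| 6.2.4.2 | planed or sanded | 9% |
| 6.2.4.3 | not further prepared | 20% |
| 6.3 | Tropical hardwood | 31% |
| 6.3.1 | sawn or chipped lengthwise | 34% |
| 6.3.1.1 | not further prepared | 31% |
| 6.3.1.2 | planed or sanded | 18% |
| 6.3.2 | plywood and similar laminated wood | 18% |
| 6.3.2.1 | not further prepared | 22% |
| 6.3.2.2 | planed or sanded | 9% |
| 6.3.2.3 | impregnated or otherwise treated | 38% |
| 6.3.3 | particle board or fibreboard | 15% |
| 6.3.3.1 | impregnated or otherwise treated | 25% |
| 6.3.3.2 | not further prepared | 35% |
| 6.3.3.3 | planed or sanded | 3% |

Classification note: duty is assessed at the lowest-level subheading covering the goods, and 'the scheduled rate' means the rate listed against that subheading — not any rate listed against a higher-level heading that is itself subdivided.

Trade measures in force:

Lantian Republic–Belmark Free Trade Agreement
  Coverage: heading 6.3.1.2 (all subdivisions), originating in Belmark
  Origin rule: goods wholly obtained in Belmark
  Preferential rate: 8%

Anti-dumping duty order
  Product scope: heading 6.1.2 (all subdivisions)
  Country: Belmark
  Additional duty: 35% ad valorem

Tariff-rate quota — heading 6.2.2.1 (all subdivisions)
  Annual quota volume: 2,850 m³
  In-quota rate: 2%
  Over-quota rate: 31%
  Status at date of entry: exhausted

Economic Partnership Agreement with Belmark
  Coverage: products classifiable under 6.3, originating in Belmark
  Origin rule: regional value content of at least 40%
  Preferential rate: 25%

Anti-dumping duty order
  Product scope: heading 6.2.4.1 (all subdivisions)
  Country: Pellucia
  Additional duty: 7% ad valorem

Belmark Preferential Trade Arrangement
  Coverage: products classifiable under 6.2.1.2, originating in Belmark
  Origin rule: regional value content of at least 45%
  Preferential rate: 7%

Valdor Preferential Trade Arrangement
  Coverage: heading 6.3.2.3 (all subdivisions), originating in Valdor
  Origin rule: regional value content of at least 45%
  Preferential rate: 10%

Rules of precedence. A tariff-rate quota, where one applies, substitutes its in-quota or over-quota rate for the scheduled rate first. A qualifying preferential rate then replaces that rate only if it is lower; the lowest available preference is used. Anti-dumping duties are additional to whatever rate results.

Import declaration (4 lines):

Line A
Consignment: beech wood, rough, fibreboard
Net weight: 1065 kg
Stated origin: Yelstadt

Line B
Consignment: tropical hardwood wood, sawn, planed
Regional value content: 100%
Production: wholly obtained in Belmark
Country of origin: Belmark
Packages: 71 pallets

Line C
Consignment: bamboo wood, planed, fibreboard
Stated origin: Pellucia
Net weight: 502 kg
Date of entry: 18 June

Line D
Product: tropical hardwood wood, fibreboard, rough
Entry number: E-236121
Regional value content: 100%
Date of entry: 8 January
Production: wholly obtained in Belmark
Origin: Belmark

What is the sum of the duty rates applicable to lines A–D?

Line A: beech → 6.2; fibreboard → 6.2.2; rough → 6.2.2.1. Scheduled 16%. quota on 6.2.2.1 exhausted → over-quota 31%. → 31%.
Line B: tropical hardwood → 6.3; sawn → 6.3.1; planed → 6.3.1.2. Scheduled 18%. Belmark agreement on 6.3.1.2: wholly obtained → 8% available; Belmark agreement on 6.3: RVC ≥ 40% → 25% available; Belmark agreement on 6.2.1.2: 6.3.1.2 not covered; preferential 8%. → 8%.
Line C: bamboo → 6.1; fibreboard → 6.1.2; planed → 6.1.2.2. Scheduled 17%. No special measure applies. → 17%.
Line D: tropical hardwood → 6.3; fibreboard → 6.3.3; rough → 6.3.3.2. Scheduled 35%. Belmark agreement on 6.3.1.2: 6.3.3.2 not covered; Belmark agreement on 6.3: RVC ≥ 40% → 25% available; Belmark agreement on 6.2.1.2: 6.3.3.2 not covered; preferential 25%. → 25%.
Sum: 31% + 8% + 17% + 25% = 81%.

81%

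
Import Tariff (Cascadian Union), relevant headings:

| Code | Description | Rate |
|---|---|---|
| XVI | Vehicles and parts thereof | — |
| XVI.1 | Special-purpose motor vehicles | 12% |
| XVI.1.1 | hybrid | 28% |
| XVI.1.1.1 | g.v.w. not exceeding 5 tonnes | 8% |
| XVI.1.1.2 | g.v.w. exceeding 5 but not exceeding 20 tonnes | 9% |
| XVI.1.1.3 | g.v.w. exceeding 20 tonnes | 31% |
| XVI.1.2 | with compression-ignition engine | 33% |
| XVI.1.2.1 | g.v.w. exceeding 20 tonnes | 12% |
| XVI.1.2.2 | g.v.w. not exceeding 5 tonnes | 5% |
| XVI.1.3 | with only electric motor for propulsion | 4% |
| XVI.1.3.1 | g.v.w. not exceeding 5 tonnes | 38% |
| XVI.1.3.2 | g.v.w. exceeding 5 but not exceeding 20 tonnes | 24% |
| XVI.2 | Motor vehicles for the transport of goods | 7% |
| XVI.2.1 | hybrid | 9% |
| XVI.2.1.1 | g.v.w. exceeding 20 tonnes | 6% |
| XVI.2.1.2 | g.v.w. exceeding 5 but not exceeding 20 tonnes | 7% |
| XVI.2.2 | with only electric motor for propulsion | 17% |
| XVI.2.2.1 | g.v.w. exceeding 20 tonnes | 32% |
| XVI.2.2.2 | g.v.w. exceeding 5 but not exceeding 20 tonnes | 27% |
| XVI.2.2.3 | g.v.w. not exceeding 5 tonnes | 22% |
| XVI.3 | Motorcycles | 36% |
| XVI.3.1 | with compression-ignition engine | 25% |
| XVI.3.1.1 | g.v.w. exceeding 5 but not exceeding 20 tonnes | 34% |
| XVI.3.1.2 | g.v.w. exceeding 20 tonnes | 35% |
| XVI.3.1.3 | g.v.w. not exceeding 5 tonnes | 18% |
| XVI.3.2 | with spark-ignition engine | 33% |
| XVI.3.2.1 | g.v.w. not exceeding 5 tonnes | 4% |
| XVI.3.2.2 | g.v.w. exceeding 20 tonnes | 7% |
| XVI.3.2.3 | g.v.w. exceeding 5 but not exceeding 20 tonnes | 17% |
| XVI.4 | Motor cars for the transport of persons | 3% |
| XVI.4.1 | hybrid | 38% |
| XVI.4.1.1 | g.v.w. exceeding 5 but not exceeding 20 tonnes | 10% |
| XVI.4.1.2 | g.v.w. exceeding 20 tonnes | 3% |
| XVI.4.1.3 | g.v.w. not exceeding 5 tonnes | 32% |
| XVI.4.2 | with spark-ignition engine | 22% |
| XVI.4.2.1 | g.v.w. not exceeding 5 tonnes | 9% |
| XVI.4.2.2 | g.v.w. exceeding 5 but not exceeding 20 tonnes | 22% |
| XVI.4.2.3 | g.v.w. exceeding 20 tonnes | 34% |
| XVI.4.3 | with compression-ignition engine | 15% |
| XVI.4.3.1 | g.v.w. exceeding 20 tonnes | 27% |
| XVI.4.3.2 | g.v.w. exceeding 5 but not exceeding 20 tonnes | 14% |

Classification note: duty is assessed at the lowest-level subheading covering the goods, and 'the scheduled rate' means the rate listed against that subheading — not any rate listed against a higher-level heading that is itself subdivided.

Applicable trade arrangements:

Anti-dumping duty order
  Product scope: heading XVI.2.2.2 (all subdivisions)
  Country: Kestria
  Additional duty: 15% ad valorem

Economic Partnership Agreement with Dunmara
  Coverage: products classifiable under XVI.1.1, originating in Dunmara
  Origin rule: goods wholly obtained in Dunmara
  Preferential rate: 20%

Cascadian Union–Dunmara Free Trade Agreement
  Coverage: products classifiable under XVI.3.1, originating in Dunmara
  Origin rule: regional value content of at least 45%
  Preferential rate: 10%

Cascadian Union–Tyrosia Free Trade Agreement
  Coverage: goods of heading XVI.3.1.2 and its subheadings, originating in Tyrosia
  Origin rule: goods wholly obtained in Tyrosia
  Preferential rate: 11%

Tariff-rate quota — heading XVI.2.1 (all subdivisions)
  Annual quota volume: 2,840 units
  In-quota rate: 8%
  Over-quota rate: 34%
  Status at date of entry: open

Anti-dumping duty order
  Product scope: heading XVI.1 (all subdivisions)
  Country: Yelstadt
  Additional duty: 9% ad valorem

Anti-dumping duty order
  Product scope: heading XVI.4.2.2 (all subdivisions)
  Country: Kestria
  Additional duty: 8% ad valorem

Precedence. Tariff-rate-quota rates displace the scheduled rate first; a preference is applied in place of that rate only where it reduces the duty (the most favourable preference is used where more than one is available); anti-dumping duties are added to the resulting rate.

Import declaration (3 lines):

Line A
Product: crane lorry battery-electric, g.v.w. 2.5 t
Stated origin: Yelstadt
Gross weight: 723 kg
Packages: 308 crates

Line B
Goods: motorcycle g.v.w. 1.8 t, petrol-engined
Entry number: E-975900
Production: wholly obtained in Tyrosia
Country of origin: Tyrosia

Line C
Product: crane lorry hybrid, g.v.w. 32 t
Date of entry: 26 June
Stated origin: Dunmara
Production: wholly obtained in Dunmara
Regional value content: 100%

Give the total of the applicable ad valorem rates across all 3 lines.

Line A: crane lorry → XVI.1; battery-electric → XVI.1.3; g.v.w. 2.5 t → XVI.1.3.1. Scheduled 38%. anti-dumping (Yelstadt, XVI.1): +9%; total 38% + 9% = 47%. → 47%.
Line B: motorcycle → XVI.3; petrol-engined → XVI.3.2; g.v.w. 1.8 t → XVI.3.2.1. Scheduled 4%. Tyrosia agreement on XVI.3.1.2: XVI.3.2.1 not covered. → 4%.
Line C: crane lorry → XVI.1; hybrid → XVI.1.1; g.v.w. 32 t → XVI.1.1.3. Scheduled 31%. Dunmara agreement on XVI.1.1: wholly obtained → 20% available; Dunmara agreement on XVI.3.1: XVI.1.1.3 not covered; preferential 20%. → 20%.
Sum: 47% + 4% + 20% = 71%.

71%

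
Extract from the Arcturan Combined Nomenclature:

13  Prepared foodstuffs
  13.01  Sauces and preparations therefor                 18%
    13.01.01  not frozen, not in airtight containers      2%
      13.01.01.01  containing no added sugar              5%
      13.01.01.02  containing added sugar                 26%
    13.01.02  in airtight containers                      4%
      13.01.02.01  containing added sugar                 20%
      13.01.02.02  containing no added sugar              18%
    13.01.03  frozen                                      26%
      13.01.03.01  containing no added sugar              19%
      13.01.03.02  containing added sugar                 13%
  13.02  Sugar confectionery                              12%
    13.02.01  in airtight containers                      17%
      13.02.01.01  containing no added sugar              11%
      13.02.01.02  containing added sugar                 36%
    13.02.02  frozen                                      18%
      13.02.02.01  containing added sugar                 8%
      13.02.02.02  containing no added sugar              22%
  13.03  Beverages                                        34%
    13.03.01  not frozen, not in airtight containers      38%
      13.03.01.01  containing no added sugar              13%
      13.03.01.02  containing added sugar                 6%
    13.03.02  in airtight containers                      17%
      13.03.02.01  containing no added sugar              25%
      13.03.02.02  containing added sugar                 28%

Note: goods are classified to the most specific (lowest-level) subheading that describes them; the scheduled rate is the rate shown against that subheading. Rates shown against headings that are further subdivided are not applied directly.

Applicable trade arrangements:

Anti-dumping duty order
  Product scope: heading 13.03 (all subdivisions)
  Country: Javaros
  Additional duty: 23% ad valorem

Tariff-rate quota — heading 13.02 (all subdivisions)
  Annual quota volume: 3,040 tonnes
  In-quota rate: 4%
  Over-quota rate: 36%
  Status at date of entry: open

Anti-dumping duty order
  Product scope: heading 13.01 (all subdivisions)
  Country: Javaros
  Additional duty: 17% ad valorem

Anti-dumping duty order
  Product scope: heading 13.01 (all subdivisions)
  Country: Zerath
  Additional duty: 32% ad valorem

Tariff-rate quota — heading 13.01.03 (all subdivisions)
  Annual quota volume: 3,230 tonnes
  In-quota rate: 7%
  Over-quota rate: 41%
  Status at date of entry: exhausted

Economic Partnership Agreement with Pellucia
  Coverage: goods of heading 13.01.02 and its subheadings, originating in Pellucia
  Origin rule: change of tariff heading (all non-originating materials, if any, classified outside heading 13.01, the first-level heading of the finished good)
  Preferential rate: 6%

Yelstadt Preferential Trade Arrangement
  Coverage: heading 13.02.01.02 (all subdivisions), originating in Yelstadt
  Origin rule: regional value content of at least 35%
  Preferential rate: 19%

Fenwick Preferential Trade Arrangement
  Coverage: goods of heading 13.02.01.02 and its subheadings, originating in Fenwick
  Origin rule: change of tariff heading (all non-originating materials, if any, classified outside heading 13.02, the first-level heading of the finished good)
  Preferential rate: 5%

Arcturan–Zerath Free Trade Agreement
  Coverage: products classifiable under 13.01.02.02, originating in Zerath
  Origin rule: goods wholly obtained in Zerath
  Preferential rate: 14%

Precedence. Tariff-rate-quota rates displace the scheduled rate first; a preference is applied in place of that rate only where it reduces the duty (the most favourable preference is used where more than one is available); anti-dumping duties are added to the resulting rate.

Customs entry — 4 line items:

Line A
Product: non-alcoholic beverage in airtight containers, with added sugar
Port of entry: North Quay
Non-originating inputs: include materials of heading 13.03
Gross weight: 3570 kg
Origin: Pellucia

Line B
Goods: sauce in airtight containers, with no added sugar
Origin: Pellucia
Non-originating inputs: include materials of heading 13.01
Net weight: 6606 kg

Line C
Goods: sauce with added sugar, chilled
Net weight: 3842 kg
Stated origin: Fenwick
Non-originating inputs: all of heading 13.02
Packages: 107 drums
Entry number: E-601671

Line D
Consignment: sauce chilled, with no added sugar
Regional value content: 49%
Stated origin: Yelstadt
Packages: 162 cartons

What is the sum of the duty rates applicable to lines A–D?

77%

Line A: non-alcoholic beverage → 13.03; in airtight containers → 13.03.02; with added sugar → 13.03.02.02. Scheduled 28%. Pellucia agreement on 13.01.02: 13.03.02.02 not covered. → 28%.
Line B: sauce → 13.01; in airtight containers → 13.01.02; with no added sugar → 13.01.02.02. Scheduled 18%. Pellucia agreement on 13.01.02: CTH not met. → 18%.
Line C: sauce → 13.01; chilled → 13.01.01; with added sugar → 13.01.01.02. Scheduled 26%. Fenwick agreement on 13.02.01.02: 13.01.01.02 not covered. → 26%.
Line D: sauce → 13.01; chilled → 13.01.01; with no added sugar → 13.01.01.01. Scheduled 5%. Yelstadt agreement on 13.02.01.02: 13.01.01.01 not covered. → 5%.
Sum: 28% + 18% + 26% + 5% = 77%.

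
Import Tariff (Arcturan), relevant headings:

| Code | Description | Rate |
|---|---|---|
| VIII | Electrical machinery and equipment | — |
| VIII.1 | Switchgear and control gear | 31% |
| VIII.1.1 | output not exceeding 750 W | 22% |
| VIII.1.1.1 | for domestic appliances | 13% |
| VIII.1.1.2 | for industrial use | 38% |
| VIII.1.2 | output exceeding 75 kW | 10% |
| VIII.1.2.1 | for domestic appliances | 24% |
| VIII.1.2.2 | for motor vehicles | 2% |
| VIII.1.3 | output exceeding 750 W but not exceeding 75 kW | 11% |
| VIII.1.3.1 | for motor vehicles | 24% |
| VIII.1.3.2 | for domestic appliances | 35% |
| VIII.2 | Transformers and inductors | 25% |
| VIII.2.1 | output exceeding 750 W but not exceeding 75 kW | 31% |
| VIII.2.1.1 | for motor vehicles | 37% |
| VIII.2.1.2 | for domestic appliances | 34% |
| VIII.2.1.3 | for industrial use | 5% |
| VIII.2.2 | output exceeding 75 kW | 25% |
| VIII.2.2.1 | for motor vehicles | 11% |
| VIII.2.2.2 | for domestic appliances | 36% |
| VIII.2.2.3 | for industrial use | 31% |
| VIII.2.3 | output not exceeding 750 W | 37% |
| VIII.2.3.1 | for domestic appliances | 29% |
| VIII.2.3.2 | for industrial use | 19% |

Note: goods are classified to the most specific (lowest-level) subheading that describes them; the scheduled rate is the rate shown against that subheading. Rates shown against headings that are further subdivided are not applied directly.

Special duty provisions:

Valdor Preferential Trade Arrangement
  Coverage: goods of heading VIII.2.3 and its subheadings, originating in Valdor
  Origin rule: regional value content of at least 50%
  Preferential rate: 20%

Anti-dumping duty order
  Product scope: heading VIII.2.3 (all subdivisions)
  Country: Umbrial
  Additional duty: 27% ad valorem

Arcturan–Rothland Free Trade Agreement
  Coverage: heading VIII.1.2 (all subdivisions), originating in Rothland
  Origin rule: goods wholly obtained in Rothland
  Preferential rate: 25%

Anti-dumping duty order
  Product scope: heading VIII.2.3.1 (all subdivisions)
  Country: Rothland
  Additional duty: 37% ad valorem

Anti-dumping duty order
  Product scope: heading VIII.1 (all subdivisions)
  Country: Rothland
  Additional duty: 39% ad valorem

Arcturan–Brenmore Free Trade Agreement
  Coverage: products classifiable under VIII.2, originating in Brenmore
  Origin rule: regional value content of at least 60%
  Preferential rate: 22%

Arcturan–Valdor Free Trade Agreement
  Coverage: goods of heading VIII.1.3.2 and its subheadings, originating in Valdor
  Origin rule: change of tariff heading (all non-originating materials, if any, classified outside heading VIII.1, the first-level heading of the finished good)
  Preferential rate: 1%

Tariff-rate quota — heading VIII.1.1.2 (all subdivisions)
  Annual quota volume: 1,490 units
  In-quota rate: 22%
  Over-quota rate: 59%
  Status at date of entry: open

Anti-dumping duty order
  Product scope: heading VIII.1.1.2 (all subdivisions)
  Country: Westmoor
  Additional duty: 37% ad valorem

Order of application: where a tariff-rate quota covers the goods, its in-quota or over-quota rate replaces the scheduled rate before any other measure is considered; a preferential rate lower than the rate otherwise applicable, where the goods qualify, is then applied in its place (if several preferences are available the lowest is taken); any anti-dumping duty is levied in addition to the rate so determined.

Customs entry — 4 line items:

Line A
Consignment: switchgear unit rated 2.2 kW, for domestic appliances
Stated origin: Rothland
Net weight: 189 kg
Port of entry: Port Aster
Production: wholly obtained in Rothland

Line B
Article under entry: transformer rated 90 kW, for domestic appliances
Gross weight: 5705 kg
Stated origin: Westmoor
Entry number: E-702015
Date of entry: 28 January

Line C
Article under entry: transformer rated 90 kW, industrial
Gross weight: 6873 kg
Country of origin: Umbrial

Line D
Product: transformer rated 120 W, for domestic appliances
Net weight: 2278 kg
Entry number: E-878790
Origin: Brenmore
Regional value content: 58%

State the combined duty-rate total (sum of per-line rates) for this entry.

170%

Line A: switchgear unit → VIII.1; rated 2.2 kW → VIII.1.3; for domestic appliances → VIII.1.3.2. Scheduled 35%. Rothland agreement on VIII.1.2: VIII.1.3.2 not covered; anti-dumping (Rothland, VIII.1): +39%; total 35% + 39% = 74%. → 74%.
Line B: transformer → VIII.2; rated 90 kW → VIII.2.2; for domestic appliances → VIII.2.2.2. Scheduled 36%. No special measure applies. → 36%.
Line C: transformer → VIII.2; rated 90 kW → VIII.2.2; industrial → VIII.2.2.3. Scheduled 31%. No special measure applies. → 31%.
Line D: transformer → VIII.2; rated 120 W → VIII.2.3; for domestic appliances → VIII.2.3.1. Scheduled 29%. Brenmore agreement on VIII.2: RVC < 60%. → 29%.
Sum: 74% + 36% + 31% + 29% = 170%.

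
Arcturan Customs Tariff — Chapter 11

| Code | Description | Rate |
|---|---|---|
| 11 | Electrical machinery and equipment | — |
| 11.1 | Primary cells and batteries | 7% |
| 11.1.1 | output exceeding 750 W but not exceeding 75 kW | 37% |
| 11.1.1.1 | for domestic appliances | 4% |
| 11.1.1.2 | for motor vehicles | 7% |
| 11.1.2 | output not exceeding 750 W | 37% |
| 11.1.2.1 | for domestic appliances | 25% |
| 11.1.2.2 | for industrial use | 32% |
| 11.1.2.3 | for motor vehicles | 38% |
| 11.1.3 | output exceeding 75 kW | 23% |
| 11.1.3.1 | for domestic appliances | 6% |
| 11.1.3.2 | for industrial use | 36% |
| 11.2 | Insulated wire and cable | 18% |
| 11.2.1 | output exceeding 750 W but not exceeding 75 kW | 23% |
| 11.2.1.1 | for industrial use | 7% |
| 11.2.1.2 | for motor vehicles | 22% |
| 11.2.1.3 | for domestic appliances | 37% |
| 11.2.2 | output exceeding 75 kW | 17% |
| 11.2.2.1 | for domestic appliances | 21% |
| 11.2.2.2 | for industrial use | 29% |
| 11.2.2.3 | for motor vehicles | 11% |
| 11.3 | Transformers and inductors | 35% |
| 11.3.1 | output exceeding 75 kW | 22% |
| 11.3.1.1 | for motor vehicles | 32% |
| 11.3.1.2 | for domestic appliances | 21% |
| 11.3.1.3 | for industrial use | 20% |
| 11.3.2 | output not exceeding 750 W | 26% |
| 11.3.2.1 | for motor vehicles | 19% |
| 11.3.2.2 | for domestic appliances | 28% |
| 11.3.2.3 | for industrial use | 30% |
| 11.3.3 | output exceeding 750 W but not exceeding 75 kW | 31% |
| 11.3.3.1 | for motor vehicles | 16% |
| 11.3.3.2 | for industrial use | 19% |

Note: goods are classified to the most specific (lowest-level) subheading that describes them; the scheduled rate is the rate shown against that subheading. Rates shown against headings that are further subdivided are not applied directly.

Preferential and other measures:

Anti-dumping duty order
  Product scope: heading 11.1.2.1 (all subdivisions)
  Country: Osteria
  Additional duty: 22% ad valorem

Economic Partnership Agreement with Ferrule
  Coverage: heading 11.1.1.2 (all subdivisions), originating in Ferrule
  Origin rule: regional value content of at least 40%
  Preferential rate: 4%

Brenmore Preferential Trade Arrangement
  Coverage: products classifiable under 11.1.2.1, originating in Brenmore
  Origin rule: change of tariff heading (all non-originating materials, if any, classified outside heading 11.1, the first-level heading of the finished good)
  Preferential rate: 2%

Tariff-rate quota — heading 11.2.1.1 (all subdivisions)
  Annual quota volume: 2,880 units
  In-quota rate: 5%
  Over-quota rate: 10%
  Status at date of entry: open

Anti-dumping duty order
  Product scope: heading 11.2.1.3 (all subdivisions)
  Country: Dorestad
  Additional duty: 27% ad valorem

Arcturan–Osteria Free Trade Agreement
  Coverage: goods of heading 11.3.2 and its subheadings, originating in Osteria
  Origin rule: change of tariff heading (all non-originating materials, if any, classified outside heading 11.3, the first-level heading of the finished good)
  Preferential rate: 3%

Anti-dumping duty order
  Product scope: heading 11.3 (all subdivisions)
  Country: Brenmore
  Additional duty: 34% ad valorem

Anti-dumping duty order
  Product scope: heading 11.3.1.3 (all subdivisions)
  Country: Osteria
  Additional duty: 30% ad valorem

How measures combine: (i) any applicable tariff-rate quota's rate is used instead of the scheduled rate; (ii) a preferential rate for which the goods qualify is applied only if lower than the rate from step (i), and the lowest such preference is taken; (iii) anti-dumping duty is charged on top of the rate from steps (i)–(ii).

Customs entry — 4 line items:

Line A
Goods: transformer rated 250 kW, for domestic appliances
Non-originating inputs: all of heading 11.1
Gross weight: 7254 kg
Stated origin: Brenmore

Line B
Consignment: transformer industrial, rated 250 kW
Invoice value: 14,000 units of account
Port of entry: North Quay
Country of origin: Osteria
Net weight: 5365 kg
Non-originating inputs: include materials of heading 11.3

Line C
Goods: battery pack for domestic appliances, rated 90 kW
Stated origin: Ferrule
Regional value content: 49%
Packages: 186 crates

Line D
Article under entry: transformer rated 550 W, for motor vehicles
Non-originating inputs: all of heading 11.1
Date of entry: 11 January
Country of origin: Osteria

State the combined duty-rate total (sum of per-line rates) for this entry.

Line A: transformer → 11.3; rated 250 kW → 11.3.1; for domestic appliances → 11.3.1.2. Scheduled 21%. Brenmore agreement on 11.1.2.1: 11.3.1.2 not covered; anti-dumping (Brenmore, 11.3): +34%; total 21% + 34% = 55%. → 55%.
Line B: transformer → 11.3; rated 250 kW → 11.3.1; industrial → 11.3.1.3. Scheduled 20%. Osteria agreement on 11.3.2: 11.3.1.3 not covered; anti-dumping (Osteria, 11.3.1.3): +30%; total 20% + 30% = 50%. → 50%.
Line C: battery pack → 11.1; rated 90 kW → 11.1.3; for domestic appliances → 11.1.3.1. Scheduled 6%. Ferrule agreement on 11.1.1.2: 11.1.3.1 not covered. → 6%.
Line D: transformer → 11.3; rated 550 W → 11.3.2; for motor vehicles → 11.3.2.1. Scheduled 19%. Osteria agreement on 11.3.2: CTH met → 3% available; preferential 3%. → 3%.
Sum: 55% + 50% + 6% + 3% = 114%.

114%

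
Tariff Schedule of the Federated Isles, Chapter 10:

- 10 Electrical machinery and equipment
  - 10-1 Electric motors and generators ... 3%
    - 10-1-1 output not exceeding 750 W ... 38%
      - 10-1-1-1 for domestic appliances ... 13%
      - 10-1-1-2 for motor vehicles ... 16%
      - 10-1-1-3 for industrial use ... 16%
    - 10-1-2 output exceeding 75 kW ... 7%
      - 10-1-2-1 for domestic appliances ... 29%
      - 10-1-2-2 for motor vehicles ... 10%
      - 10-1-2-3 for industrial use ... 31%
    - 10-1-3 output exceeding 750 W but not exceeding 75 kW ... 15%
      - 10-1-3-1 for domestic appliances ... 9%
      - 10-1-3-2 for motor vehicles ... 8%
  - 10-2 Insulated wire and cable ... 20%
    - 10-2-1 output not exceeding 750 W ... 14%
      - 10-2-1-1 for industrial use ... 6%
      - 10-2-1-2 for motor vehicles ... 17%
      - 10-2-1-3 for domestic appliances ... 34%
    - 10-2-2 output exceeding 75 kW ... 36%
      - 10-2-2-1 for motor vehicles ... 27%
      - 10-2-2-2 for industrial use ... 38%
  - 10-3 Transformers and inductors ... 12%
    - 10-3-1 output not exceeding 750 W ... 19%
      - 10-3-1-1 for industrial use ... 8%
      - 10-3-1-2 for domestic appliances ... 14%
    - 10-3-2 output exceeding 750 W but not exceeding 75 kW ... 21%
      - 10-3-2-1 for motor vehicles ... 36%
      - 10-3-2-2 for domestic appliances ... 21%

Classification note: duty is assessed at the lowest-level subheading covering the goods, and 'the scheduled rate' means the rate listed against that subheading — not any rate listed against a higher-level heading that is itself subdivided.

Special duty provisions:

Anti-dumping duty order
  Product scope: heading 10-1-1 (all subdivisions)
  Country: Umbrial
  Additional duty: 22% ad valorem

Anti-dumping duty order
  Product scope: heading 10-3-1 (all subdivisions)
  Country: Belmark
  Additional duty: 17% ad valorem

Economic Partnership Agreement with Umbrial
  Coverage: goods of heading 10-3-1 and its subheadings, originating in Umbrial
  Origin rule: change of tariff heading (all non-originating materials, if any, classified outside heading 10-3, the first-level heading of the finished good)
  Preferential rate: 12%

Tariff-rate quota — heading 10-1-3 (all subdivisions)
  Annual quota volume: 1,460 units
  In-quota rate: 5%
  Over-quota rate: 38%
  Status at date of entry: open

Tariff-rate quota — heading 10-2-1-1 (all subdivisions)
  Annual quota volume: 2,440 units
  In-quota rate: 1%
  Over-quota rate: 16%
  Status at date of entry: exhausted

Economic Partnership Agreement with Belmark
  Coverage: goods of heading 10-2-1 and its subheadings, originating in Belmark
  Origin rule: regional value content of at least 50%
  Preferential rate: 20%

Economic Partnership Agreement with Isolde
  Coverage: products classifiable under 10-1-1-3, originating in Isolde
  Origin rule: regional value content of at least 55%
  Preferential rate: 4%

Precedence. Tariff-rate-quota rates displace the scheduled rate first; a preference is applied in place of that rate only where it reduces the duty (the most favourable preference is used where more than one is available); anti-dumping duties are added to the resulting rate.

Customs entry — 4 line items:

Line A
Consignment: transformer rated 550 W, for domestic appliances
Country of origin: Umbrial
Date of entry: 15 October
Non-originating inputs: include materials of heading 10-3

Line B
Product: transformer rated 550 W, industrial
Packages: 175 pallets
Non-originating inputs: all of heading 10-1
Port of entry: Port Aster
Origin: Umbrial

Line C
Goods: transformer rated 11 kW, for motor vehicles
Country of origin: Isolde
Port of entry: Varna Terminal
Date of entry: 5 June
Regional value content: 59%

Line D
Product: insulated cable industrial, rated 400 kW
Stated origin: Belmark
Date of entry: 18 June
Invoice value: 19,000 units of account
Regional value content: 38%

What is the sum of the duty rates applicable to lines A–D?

96%

Line A: transformer → 10-3; rated 550 W → 10-3-1; for domestic appliances → 10-3-1-2. Scheduled 14%. Umbrial agreement on 10-3-1: CTH not met. → 14%.
Line B: transformer → 10-3; rated 550 W → 10-3-1; industrial → 10-3-1-1. Scheduled 8%. Umbrial agreement on 10-3-1: CTH met → 12% available; preference 12% not lower than 8% → no reduction. → 8%.
Line C: transformer → 10-3; rated 11 kW → 10-3-2; for motor vehicles → 10-3-2-1. Scheduled 36%. Isolde agreement on 10-1-1-3: 10-3-2-1 not covered. → 36%.
Line D: insulated cable → 10-2; rated 400 kW → 10-2-2; industrial → 10-2-2-2. Scheduled 38%. Belmark agreement on 10-2-1: 10-2-2-2 not covered. → 38%.
Sum: 14% + 8% + 36% + 38% = 96%.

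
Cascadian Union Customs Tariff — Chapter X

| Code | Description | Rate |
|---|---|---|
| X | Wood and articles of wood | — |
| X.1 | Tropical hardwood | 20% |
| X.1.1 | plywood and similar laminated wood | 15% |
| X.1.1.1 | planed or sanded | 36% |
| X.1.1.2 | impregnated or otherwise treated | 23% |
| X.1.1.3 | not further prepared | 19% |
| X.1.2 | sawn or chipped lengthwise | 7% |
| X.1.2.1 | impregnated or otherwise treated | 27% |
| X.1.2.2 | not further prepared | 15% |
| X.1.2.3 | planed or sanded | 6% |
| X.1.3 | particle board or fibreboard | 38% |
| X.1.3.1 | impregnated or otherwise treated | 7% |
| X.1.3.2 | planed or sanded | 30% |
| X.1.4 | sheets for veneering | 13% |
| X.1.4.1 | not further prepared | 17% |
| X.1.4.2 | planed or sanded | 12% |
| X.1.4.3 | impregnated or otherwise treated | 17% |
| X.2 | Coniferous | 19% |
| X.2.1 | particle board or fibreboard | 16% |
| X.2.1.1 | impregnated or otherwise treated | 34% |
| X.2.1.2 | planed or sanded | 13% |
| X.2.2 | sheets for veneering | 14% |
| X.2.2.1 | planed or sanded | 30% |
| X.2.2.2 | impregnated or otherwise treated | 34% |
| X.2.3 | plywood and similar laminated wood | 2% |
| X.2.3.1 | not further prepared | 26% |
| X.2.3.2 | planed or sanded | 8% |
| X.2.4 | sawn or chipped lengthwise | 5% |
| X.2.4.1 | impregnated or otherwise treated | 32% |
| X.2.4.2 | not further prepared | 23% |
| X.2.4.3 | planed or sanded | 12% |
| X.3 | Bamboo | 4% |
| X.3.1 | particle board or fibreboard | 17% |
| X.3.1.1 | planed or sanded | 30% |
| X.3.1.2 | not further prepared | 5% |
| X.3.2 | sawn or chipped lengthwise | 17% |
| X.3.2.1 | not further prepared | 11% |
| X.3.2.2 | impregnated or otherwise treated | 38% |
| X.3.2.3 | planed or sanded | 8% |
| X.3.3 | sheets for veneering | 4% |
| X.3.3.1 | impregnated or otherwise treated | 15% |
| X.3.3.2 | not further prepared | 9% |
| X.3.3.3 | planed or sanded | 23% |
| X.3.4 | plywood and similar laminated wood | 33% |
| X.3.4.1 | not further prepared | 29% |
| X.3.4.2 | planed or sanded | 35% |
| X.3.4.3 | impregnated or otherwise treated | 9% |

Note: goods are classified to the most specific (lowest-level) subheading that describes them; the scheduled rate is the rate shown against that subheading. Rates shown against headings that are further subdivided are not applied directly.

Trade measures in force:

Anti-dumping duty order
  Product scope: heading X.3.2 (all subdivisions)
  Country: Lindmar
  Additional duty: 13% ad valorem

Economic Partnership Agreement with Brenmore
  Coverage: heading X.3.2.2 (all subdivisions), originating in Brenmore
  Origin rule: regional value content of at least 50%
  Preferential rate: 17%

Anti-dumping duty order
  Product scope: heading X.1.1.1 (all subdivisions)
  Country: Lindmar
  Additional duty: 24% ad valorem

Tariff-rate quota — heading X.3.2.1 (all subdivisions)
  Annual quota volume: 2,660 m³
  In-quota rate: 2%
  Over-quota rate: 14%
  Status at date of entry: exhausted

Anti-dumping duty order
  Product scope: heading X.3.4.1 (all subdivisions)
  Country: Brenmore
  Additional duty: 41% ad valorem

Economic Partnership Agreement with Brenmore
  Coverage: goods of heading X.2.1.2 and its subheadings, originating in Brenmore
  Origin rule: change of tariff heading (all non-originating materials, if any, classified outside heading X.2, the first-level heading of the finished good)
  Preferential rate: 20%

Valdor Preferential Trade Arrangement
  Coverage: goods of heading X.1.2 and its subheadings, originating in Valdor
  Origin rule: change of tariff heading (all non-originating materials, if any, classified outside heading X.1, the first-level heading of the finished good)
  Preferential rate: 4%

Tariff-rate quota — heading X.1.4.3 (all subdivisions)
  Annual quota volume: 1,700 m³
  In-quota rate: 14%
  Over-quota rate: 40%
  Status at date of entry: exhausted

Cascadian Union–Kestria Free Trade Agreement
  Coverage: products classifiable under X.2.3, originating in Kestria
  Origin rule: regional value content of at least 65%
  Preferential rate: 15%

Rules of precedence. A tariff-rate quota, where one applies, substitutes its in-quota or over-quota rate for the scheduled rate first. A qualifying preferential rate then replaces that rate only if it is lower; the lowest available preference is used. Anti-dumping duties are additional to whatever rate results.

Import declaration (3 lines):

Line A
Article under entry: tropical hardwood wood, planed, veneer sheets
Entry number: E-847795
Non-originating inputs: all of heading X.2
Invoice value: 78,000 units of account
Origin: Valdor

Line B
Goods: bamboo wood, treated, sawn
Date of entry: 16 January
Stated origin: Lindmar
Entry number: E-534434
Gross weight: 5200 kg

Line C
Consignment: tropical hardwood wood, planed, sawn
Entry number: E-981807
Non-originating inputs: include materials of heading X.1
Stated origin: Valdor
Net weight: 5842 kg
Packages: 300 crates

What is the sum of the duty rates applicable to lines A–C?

Line A: tropical hardwood → X.1; veneer sheets → X.1.4; planed → X.1.4.2. Scheduled 12%. Valdor agreement on X.1.2: X.1.4.2 not covered. → 12%.
Line B: bamboo → X.3; sawn → X.3.2; treated → X.3.2.2. Scheduled 38%. anti-dumping (Lindmar, X.3.2): +13%; total 38% + 13% = 51%. → 51%.
Line C: tropical hardwood → X.1; sawn → X.1.2; planed → X.1.2.3. Scheduled 6%. Valdor agreement on X.1.2: CTH not met. → 6%.
Sum: 12% + 51% + 6% = 69%.

69%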